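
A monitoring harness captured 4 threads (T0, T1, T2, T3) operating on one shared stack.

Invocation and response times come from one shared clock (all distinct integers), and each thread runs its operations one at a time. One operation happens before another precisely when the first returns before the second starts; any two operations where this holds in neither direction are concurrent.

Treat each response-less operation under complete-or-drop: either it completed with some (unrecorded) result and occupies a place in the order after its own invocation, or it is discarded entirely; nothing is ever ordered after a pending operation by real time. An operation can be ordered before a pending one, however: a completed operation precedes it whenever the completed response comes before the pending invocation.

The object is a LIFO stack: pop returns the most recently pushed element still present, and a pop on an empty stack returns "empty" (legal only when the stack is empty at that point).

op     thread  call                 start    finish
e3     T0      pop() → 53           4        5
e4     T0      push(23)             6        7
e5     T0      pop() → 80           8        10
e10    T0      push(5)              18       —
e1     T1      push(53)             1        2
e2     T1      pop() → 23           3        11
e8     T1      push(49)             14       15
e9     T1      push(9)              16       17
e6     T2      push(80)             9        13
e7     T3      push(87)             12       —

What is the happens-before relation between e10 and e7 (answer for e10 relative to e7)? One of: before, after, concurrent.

e10 spans [18,…), e7 spans [12,…)
the intervals overlap in both directions

concurrent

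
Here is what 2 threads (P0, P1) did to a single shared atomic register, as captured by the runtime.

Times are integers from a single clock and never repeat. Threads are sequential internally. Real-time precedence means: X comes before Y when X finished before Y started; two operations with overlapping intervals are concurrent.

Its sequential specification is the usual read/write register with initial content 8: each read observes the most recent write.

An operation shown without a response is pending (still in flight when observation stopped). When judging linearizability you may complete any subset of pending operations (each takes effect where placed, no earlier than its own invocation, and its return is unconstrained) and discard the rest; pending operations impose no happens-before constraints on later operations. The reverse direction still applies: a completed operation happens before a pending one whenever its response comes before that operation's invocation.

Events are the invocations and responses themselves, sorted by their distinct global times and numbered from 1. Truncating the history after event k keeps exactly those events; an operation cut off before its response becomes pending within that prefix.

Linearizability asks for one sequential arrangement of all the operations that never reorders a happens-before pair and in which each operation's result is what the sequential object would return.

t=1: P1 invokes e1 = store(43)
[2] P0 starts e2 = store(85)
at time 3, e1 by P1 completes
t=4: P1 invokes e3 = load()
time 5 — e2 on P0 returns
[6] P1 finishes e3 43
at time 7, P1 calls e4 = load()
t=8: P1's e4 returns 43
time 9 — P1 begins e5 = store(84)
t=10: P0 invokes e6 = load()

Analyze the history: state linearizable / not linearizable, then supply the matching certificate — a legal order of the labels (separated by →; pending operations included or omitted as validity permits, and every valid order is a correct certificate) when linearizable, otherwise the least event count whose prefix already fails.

linearizable — witness: e2 → e1 → e3 → e4

1. e2 store(85), leaving value 85
2. e1 store(43), leaving value 43
3. e3 load() → 43, leaving value 43
4. e4 load() → 43, leaving value 43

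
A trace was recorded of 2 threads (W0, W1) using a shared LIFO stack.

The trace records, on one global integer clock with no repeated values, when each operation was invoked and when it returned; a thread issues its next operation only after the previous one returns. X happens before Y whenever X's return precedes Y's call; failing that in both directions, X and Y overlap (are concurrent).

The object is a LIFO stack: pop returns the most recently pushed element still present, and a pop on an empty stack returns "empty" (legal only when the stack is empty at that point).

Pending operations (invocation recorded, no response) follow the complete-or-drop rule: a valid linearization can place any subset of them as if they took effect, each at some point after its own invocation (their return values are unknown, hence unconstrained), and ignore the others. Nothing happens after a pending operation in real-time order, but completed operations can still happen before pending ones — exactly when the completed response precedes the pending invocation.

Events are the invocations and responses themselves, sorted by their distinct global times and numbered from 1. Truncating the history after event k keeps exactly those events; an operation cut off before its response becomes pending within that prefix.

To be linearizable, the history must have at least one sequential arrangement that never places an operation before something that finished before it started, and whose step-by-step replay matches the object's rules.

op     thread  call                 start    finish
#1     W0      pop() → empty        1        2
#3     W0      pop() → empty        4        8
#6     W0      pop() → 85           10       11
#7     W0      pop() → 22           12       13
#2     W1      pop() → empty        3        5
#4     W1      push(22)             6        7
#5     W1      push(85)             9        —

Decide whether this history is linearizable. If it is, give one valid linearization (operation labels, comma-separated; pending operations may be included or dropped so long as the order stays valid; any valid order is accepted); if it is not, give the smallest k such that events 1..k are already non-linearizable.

linearizable — witness: #1, #2, #3, #4, #5, #6, #7

1. #1 pop() → empty, leaving stack <>
2. #2 pop() → empty, leaving stack <>
3. #3 pop() → empty, leaving stack <>
4. #4 push(22), leaving stack <22>
5. #5 push(85) (pending, included), leaving stack <22,85>
6. #6 pop() → 85, leaving stack <22>
7. #7 pop() → 22, leaving stack <>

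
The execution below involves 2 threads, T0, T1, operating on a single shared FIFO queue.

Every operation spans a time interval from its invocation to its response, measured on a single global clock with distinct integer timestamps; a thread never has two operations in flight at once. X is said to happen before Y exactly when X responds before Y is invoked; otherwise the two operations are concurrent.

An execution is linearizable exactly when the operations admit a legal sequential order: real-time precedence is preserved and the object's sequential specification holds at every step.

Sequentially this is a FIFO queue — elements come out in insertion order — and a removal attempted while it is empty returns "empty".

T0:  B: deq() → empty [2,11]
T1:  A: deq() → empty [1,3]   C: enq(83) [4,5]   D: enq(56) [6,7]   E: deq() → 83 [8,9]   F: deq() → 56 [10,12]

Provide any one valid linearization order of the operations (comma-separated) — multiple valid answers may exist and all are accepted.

after step 1 (A deq() → empty): queue <>
after step 2 (B deq() → empty): queue <>
after step 3 (C enq(83)): queue <83>
after step 4 (D enq(56)): queue <83,56>
after step 5 (E deq() → 83): queue <56>
after step 6 (F deq() → 56): queue <>

A, B, C, D, E, F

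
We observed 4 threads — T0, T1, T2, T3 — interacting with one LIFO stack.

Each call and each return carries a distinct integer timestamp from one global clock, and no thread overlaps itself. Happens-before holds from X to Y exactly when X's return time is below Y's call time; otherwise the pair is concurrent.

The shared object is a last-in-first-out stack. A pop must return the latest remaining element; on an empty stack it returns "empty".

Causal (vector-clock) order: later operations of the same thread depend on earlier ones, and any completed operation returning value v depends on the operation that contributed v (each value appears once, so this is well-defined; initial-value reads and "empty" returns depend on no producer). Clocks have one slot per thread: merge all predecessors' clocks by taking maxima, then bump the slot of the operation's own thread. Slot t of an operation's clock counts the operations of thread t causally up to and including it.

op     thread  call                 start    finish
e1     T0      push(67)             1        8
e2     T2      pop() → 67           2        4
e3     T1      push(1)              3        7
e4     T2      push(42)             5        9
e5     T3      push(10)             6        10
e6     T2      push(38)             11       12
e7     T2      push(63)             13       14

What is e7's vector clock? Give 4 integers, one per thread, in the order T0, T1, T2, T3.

e5 (invocation 6): nothing precedes it; T3's component alone gives (0, 0, 0, 1)
e3 (invocation 3): nothing precedes it; T1's component alone gives (0, 1, 0, 0)
e1 (invocation 1): nothing precedes it; T0's component alone gives (1, 0, 0, 0)
invoked at 2, e2 merges VC(e1)=(1, 0, 0, 0) and bumps T2's slot → (1, 0, 1, 0)
invoked at 5, e4 merges VC(e2)=(1, 0, 1, 0) and bumps T2's slot → (1, 0, 2, 0)
invoked at 11, e6 merges VC(e4)=(1, 0, 2, 0) and bumps T2's slot → (1, 0, 3, 0)
invoked at 13, e7 merges VC(e6)=(1, 0, 3, 0) and bumps T2's slot → (1, 0, 4, 0)
target: VC(e7) = (1, 0, 4, 0)

(1, 0, 4, 0)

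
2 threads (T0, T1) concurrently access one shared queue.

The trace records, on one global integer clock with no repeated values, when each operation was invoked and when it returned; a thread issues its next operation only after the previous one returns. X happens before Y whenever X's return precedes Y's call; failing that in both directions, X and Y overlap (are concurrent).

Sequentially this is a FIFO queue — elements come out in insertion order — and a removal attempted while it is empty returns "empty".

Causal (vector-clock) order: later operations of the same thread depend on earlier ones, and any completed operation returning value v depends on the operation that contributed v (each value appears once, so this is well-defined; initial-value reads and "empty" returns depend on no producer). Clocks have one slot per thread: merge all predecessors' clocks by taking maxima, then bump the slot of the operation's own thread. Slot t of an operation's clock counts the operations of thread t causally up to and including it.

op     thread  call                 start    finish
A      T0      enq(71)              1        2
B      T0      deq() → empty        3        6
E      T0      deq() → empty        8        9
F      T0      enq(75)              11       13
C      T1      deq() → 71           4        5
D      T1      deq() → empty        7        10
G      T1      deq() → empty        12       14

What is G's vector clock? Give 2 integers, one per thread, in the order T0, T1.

invoked at 1, A has no predecessors; its own T0 bump gives (1, 0)
merge at C (invoked 4): VC(A)=(1, 0), own-thread bump on T1 → (1, 1)
merge at B (invoked 3): VC(A)=(1, 0), own-thread bump on T0 → (2, 0)
merge at D (invoked 7): VC(C)=(1, 1), own-thread bump on T1 → (1, 2)
merge at E (invoked 8): VC(B)=(2, 0), own-thread bump on T0 → (3, 0)
merge at G (invoked 12): VC(D)=(1, 2), own-thread bump on T1 → (1, 3)
merge at F (invoked 11): VC(E)=(3, 0), own-thread bump on T0 → (4, 0)
target: VC(G) = (1, 3)

(1, 3)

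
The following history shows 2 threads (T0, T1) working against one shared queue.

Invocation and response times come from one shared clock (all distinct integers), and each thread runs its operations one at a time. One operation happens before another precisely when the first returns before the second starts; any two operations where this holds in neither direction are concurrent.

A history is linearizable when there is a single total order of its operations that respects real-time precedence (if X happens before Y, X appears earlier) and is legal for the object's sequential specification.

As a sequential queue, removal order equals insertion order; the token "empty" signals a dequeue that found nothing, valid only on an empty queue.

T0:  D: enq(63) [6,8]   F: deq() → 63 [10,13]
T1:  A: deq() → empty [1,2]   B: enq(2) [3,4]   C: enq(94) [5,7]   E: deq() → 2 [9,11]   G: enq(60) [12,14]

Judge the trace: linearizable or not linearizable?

linearizable

witness order: A, B, D, C, E, F, G
step 1: A deq() → empty — queue <>
step 2: B enq(2) — queue <2>
step 3: D enq(63) — queue <2,63>
step 4: C enq(94) — queue <2,63,94>
step 5: E deq() → 2 — queue <63,94>
step 6: F deq() → 63 — queue <94>
step 7: G enq(60) — queue <94,60>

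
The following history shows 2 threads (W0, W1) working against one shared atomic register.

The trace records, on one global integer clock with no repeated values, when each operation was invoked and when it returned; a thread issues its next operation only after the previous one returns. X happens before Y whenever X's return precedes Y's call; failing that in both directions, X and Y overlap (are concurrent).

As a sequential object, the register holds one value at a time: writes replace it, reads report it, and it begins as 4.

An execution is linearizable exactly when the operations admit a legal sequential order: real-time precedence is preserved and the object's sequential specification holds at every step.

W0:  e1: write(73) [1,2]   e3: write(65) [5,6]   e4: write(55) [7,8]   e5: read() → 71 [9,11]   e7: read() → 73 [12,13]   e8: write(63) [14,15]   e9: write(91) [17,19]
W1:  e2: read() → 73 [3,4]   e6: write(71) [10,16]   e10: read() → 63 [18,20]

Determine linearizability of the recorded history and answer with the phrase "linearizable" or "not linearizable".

not linearizable

the violation lands at event 13, e7's response at time 13: events 1..12 linearize, events 1..13 do not
exhaustive check: the 6 completed atomic register ops admit one real-time order; illegal
include/drop combinations of the 1 pending operation (e6) were all tried; none helps
one such order, e1, e2, e3, e4, e5, e7 (pending dropped), breaks at step 5 where e5 read() → 71 is illegal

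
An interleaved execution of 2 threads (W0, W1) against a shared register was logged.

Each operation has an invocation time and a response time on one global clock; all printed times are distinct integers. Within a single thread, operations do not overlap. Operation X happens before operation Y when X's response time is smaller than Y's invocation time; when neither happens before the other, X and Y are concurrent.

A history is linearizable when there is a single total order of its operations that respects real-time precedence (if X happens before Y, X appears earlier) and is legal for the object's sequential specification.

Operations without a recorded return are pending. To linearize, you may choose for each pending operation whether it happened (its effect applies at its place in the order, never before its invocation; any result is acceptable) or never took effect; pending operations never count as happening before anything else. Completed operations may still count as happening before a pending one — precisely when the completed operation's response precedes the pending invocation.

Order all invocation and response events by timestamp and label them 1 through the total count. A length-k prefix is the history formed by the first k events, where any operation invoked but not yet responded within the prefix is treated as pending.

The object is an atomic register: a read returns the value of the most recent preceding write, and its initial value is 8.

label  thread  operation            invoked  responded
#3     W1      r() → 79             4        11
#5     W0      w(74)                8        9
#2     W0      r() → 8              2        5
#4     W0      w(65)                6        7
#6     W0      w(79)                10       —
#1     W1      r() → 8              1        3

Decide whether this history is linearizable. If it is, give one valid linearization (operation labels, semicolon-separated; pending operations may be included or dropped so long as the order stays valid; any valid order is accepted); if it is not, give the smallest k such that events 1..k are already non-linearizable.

1. #1 r() → 8, leaving value 8
2. #2 r() → 8, leaving value 8
3. #4 w(65), leaving value 65
4. #5 w(74), leaving value 74
5. #6 w(79) (pending, included), leaving value 79
6. #3 r() → 79, leaving value 79

linearizable — witness: #1; #2; #4; #5; #6; #3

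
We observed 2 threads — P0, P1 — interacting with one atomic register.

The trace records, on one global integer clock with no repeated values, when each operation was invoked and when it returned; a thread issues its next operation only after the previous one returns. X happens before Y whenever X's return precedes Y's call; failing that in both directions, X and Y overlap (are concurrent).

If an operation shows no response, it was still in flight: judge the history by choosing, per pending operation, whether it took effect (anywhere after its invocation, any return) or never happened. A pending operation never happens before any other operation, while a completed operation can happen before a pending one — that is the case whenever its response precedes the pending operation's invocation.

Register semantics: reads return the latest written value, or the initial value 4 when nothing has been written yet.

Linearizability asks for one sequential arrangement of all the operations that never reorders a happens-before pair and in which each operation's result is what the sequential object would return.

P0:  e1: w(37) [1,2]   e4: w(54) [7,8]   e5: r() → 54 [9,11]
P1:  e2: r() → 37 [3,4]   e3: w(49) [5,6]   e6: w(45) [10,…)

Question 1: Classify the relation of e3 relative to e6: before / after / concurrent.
before

e3 spans [5,6], e6 spans [10,…)
resp(e3)=6 < inv(e6)=10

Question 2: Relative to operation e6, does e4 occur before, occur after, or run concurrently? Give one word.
before

e4 spans [7,8], e6 spans [10,…)
resp(e4)=8 < inv(e6)=10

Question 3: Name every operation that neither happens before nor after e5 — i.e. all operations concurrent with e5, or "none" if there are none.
e6

overlap test against e5 [9,11]: concurrent iff the interval meets 9..11
e1 [1,2]: before
e2 [3,4]: before
e3 [5,6]: before
e4 [7,8]: before
e6 [10,…): concurrent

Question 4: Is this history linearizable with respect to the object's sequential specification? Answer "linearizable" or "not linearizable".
linearizable

a witness: e1, e2, e3, e4, e5
step 1: e1 w(37) — value 37
step 2: e2 r() → 37 — value 37
step 3: e3 w(49) — value 49
step 4: e4 w(54) — value 54
step 5: e5 r() → 54 — value 54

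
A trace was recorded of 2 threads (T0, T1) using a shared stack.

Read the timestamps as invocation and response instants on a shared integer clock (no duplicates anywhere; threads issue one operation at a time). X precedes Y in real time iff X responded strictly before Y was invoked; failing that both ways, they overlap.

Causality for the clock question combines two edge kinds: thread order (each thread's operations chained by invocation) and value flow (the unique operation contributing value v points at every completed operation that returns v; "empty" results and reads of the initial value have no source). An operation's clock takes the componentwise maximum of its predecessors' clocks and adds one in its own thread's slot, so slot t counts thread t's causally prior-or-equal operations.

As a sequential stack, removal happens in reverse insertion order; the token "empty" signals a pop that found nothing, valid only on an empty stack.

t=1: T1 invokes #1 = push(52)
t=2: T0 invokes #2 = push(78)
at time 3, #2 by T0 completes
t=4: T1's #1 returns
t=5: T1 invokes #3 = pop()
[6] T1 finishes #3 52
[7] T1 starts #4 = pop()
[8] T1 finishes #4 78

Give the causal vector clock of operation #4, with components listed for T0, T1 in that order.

VC(#1, invoked at 1): no causal predecessors; +1 on T1 → (0, 1)
VC(#2, invoked at 2): no causal predecessors; +1 on T0 → (1, 0)
#3, invoked 5, takes VC(#1)=(0, 1) under max, adds 1 for T1 → (0, 2)
#4, invoked 7, takes VC(#2)=(1, 0), VC(#3)=(0, 2) under max, adds 1 for T1 → (1, 3)
target: VC(#4) = (1, 3)

(1, 3)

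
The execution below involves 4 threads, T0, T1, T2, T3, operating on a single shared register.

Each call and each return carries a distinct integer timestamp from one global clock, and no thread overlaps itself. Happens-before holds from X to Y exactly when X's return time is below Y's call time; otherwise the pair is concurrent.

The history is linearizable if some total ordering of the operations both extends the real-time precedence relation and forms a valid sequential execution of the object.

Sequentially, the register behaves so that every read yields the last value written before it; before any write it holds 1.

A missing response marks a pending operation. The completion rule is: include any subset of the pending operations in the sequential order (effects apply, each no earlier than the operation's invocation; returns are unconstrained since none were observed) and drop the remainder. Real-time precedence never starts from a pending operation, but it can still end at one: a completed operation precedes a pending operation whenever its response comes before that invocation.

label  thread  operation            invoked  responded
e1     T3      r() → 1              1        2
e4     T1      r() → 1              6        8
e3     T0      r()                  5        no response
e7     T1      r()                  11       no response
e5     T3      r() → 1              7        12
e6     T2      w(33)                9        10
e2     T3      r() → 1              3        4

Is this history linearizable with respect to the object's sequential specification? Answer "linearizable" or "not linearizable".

linearizable

witness order: e1, e2, e3, e4, e5, e6
1. e1 r() → 1, leaving value 1
2. e2 r() → 1, leaving value 1
3. e3 r() (pending, included), leaving value 1
4. e4 r() → 1, leaving value 1
5. e5 r() → 1, leaving value 1
6. e6 w(33), leaving value 33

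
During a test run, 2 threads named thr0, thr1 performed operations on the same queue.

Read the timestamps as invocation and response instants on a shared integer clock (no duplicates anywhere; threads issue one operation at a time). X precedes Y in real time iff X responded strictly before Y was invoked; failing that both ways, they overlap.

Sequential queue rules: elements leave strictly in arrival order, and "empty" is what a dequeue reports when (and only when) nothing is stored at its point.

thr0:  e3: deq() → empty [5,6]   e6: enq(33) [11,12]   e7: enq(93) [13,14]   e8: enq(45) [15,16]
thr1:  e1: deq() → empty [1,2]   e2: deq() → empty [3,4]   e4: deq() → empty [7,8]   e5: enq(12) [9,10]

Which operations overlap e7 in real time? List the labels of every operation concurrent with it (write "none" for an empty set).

e7 runs from 13 to 14; window-overlapping ops are concurrent
e1 [1,2]: before
e2 [3,4]: before
e3 [5,6]: before
e4 [7,8]: before
e5 [9,10]: before
e6 [11,12]: before
e8 [15,16]: after

none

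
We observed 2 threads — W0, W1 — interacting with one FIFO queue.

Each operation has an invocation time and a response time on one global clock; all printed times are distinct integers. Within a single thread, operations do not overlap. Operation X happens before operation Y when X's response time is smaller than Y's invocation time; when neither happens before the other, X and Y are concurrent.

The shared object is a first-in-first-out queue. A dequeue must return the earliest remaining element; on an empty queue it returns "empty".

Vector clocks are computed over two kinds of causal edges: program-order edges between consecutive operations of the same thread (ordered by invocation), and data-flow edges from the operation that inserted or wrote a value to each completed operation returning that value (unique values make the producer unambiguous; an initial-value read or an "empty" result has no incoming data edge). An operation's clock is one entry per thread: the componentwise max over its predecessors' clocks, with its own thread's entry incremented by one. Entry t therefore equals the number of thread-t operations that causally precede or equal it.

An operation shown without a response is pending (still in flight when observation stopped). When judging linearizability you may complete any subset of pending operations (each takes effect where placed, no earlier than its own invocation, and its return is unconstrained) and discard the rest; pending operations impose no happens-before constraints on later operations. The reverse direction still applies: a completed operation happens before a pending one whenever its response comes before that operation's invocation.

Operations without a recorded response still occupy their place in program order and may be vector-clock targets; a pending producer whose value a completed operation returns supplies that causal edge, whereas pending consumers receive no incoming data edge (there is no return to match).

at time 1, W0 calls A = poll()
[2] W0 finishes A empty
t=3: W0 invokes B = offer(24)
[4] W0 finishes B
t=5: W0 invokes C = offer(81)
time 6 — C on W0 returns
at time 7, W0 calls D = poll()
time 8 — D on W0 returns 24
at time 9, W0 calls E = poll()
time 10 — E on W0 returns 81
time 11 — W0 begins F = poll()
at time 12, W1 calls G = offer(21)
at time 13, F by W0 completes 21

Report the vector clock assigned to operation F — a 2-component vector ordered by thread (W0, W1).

(6, 1)

no predecessors for G (invoked 12): W1 increments from zero → (0, 1)
no predecessors for A (invoked 1): W0 increments from zero → (1, 0)
B (invocation 3): componentwise max over VC(A)=(1, 0), +1 at W0, giving (2, 0)
C (invocation 5): componentwise max over VC(B)=(2, 0), +1 at W0, giving (3, 0)
D (invocation 7): componentwise max over VC(B)=(2, 0), VC(C)=(3, 0), +1 at W0, giving (4, 0)
E (invocation 9): componentwise max over VC(C)=(3, 0), VC(D)=(4, 0), +1 at W0, giving (5, 0)
F (invocation 11): componentwise max over VC(E)=(5, 0), VC(G)=(0, 1), +1 at W0, giving (6, 1)
target: VC(F) = (6, 1)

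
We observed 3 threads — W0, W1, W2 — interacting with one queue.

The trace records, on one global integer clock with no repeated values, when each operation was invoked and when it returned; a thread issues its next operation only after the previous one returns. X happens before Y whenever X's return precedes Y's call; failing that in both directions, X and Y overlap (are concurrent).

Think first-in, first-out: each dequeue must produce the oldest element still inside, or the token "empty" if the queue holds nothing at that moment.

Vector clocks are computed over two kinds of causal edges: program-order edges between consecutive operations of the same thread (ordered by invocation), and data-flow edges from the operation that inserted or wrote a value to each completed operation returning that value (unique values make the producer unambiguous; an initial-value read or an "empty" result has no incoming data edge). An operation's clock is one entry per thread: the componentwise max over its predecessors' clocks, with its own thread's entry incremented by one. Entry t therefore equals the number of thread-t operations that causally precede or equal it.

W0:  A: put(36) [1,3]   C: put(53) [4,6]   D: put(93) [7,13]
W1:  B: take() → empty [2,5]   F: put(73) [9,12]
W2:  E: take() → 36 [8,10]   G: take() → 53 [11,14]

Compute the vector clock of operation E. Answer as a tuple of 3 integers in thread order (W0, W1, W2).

(1, 0, 1)

root op B, invoked 2: fresh clock plus W1's own tick → (0, 1, 0)
root op A, invoked 1: fresh clock plus W0's own tick → (1, 0, 0)
invoked at 9, F merges VC(B)=(0, 1, 0) and bumps W1's slot → (0, 2, 0)
invoked at 8, E merges VC(A)=(1, 0, 0) and bumps W2's slot → (1, 0, 1)
invoked at 4, C merges VC(A)=(1, 0, 0) and bumps W0's slot → (2, 0, 0)
invoked at 7, D merges VC(C)=(2, 0, 0) and bumps W0's slot → (3, 0, 0)
invoked at 11, G merges VC(C)=(2, 0, 0), VC(E)=(1, 0, 1) and bumps W2's slot → (2, 0, 2)
target: VC(E) = (1, 0, 1)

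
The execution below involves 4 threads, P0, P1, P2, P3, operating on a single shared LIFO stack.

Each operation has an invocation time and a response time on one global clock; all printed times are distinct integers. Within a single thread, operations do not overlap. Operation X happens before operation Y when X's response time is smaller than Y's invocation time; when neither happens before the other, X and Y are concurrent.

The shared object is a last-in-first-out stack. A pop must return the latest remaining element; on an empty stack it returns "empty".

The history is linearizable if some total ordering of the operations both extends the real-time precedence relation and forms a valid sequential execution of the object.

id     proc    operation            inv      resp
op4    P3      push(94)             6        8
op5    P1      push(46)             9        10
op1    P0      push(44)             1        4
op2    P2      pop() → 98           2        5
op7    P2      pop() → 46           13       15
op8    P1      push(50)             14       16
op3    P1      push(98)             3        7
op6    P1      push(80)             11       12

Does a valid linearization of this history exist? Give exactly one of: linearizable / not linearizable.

not linearizable

through event 14 a valid linearization exists; event 15 (op7 responding at time 15) ends that
8 orders of the 7 completed LIFO stack ops respect real time; none is legal
no completion choice of the 1 pending operation (op8) rescues it — every subset was tried
one such order, op1, op2, op3, op4, op5, op6, op7 (pending dropped), breaks at step 2 where op2 pop() → 98 is illegal
one such order, op1, op2, op4, op3, op5, op6, op7 (pending dropped), breaks at step 2 where op2 pop() → 98 is illegal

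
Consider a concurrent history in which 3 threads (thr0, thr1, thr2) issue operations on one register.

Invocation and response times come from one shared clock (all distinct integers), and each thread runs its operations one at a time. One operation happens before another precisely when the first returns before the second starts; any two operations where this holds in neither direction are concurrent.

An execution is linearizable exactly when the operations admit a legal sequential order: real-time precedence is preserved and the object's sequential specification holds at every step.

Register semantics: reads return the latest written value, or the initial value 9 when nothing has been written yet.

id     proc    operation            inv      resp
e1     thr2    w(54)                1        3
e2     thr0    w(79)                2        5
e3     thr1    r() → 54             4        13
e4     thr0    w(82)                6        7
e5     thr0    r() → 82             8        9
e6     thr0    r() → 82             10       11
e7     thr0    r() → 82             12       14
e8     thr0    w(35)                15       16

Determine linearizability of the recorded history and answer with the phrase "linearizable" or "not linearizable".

linearizable

a witness: e1, e3, e2, e4, e5, e6, e7, e8
after step 1 (e1 w(54)): value 54
after step 2 (e3 r() → 54): value 54
after step 3 (e2 w(79)): value 79
after step 4 (e4 w(82)): value 82
after step 5 (e5 r() → 82): value 82
after step 6 (e6 r() → 82): value 82
after step 7 (e7 r() → 82): value 82
after step 8 (e8 w(35)): value 35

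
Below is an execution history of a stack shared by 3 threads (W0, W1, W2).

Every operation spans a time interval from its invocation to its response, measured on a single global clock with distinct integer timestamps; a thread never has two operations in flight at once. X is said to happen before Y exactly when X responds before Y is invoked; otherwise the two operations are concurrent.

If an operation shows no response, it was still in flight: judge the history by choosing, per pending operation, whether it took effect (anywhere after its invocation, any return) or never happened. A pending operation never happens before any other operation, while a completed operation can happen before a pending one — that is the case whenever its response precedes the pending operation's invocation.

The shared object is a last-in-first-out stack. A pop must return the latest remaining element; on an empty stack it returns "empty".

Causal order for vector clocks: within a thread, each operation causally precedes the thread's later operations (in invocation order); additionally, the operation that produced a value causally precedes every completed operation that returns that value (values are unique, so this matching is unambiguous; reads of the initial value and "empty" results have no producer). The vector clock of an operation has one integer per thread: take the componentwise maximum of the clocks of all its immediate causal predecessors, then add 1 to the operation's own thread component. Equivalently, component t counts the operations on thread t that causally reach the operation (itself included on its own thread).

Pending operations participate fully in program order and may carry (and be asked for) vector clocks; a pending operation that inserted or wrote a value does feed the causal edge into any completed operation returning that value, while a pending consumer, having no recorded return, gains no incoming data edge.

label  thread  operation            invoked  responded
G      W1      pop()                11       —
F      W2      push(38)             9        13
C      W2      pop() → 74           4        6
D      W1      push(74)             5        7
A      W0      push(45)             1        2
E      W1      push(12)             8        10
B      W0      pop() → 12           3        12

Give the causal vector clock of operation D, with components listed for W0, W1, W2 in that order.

invoked at 5, D has no predecessors; its own W1 bump gives (0, 1, 0)
invoked at 1, A has no predecessors; its own W0 bump gives (1, 0, 0)
from VC(D)=(0, 1, 0), C (invoked 4) maxes components and bumps W2 → (0, 1, 1)
from VC(D)=(0, 1, 0), E (invoked 8) maxes components and bumps W1 → (0, 2, 0)
from VC(C)=(0, 1, 1), F (invoked 9) maxes components and bumps W2 → (0, 1, 2)
from VC(E)=(0, 2, 0), G (invoked 11) maxes components and bumps W1 → (0, 3, 0)
from VC(A)=(1, 0, 0), VC(E)=(0, 2, 0), B (invoked 3) maxes components and bumps W0 → (2, 2, 0)
target: VC(D) = (0, 1, 0)

(0, 1, 0)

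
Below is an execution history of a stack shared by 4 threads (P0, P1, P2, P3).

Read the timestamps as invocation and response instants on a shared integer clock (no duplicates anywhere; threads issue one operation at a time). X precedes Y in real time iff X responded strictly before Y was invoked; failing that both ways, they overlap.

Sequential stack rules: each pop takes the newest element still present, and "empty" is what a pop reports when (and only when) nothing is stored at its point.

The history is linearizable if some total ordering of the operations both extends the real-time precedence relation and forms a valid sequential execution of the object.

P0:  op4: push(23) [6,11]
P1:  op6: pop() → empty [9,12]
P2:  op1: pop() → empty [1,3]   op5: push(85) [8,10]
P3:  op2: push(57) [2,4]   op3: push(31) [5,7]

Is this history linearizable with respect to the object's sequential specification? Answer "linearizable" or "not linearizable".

not linearizable

the violation lands at event 12, op6's response at time 12: events 1..11 linearize, events 1..12 do not
no legal order exists: 16 real-time-consistent candidates over 6 completed stack operations, all rejected
e.g. op1, op2, op3, op4, op5, op6: illegal at step 6, since op6 pop() → empty cannot apply there
e.g. op1, op2, op3, op4, op6, op5: illegal at step 5, since op6 pop() → empty cannot apply there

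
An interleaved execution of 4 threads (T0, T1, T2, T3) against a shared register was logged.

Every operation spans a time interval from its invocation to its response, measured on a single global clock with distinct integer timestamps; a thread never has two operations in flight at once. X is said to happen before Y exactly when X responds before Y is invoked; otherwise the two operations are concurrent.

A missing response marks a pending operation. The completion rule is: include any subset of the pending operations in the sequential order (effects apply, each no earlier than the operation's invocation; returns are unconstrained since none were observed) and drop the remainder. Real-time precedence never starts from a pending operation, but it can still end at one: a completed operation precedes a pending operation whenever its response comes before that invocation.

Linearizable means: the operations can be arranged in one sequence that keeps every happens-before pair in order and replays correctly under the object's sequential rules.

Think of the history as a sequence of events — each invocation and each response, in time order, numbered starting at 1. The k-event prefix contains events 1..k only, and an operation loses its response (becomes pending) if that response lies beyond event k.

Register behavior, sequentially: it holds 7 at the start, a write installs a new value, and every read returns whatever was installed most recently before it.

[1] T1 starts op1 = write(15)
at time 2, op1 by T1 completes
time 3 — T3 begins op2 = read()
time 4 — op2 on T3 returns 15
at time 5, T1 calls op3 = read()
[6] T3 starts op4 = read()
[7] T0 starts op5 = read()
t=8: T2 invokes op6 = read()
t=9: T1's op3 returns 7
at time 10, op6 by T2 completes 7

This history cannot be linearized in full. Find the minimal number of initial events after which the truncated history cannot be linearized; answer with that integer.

9

events 1..8 are linearizable, e.g. via op1, op2:
step 1: op1 write(15) — value 15
step 2: op2 read() → 15 — value 15
once event 9 joins (op3's response, time 9), exhaustive search finds no witness
no escape via the 3 pending operations (op4, op5, op6): every completion choice fails
for example op1, op2, op3 (pending dropped) fails at step 3: op3 read() → 7 is not legal there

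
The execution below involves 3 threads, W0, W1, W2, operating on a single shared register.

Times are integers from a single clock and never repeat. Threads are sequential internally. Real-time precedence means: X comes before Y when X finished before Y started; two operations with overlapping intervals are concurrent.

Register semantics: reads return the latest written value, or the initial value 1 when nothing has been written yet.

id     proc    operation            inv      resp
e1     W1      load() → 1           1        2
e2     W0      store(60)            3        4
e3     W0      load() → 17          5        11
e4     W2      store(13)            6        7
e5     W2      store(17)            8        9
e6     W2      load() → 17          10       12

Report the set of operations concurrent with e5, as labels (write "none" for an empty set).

e3

e5 runs from 8 to 9; window-overlapping ops are concurrent
e1 [1,2]: before
e2 [3,4]: before
e3 [5,11]: concurrent
e4 [6,7]: before
e6 [10,12]: after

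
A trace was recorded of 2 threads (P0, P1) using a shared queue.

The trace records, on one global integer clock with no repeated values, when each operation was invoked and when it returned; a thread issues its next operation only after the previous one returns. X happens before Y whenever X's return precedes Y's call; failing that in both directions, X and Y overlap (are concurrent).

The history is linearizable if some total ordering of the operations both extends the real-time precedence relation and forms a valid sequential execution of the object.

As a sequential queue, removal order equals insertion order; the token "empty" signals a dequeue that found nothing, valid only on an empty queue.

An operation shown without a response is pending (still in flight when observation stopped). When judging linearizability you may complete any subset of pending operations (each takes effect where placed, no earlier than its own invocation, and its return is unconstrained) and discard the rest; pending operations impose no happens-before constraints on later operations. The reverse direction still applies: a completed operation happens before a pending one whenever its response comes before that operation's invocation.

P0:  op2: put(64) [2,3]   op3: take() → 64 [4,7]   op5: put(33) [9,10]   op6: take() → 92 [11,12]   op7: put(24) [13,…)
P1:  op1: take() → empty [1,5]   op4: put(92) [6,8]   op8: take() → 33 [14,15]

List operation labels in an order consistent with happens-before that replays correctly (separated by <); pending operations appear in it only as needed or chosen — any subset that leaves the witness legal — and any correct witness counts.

op1 < op2 < op3 < op4 < op5 < op6 < op7 < op8

1. op1 take() → empty, leaving queue <>
2. op2 put(64), leaving queue <64>
3. op3 take() → 64, leaving queue <>
4. op4 put(92), leaving queue <92>
5. op5 put(33), leaving queue <92,33>
6. op6 take() → 92, leaving queue <33>
7. op7 put(24) (pending, included), leaving queue <33,24>
8. op8 take() → 33, leaving queue <24>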